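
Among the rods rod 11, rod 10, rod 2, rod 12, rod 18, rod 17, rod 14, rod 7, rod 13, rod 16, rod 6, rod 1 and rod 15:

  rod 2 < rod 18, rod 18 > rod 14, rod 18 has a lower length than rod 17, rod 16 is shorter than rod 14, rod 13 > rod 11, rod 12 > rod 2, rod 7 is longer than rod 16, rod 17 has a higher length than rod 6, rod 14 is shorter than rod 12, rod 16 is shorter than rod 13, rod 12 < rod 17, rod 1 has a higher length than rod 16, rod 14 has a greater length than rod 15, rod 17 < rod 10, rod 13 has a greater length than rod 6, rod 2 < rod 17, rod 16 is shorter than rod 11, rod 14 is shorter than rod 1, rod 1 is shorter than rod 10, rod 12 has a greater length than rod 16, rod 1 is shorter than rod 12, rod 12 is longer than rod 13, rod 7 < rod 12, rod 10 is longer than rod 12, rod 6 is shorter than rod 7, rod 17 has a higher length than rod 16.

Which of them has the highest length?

rod 10

Chaining downward from rod 10: directly below it, rod 1, rod 12, rod 17; then rod 16, rod 2, rod 6, rod 14, rod 13, rod 18, rod 7; then rod 15, rod 11.
That covers every other element, and nothing is given above rod 10, so rod 10 is the highest length.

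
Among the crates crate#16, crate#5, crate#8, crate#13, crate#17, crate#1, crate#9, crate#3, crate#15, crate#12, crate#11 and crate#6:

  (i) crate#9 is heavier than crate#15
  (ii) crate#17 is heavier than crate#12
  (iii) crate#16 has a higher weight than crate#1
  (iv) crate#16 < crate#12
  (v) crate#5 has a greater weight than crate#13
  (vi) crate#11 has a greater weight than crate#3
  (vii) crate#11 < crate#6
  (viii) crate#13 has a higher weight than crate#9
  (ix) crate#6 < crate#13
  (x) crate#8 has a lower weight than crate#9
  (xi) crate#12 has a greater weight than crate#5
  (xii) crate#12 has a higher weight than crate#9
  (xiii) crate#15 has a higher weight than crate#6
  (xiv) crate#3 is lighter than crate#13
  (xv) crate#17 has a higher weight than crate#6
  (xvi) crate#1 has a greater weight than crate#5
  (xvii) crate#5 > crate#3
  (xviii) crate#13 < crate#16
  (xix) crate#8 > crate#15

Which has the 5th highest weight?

crate#5

Chaining the given pairs: crate#3 < crate#11 < crate#6 < crate#15 < crate#8 < crate#9 < crate#13 < crate#5 < crate#1 < crate#16 < crate#12 < crate#17.
Counting 5 from the largest end gives crate#5.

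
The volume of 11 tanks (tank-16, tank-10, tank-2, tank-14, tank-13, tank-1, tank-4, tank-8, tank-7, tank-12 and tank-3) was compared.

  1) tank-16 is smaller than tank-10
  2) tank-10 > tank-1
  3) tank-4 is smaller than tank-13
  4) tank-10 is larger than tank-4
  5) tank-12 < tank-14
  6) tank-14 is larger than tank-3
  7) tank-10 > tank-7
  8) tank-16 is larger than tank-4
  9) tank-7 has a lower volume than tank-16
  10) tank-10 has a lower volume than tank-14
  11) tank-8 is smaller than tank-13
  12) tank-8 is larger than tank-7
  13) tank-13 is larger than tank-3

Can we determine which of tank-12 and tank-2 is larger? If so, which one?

Following every chain through tank-12: above tank-12 we get tank-14.
tank-2 is not reached, and no chain runs the other way from tank-2 to tank-12.
So the given relations leave the order of tank-12 and tank-2 undetermined.

undetermined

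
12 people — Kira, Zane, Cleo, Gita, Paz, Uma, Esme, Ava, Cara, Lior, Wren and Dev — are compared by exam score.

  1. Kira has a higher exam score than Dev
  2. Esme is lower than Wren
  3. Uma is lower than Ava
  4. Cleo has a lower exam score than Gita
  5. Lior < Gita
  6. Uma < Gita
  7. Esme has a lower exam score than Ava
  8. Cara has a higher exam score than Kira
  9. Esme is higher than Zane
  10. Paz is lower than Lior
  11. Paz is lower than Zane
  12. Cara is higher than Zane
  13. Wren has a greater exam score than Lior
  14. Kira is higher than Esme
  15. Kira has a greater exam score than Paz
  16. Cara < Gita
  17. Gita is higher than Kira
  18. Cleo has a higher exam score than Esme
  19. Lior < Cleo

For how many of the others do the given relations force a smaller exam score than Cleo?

The elements the relations force below Cleo are Paz, Zane, Esme, Lior — no chain reaches any other.
That is 4.

4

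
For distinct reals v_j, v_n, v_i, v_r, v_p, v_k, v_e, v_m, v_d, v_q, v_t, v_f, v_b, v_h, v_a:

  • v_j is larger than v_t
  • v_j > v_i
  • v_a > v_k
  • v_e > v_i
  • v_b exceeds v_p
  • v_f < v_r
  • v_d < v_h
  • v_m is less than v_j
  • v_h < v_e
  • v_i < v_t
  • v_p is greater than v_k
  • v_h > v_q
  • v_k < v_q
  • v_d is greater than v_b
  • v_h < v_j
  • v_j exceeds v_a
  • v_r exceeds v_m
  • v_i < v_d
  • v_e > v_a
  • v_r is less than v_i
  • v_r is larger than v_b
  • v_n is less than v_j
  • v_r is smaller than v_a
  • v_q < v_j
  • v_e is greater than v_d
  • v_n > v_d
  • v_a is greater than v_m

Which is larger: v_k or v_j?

v_k < v_p and v_p < v_b give v_k < v_b.
Then v_b < v_d extends the chain to v_d.
With v_d < v_n: v_k < v_p < v_b < v_d < v_n.
With v_n < v_j: v_k < v_p < v_b < v_d < v_n < v_j.
So v_k < v_j; v_j is the larger of the two.

v_j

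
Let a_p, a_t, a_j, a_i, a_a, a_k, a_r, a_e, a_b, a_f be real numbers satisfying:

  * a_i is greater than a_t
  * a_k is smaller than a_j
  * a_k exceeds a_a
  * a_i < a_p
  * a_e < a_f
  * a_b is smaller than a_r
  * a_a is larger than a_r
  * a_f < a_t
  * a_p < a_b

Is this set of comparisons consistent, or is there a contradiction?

The single ordering a_e < a_f < a_t < a_i < a_p < a_b < a_r < a_a < a_k < a_j satisfies every listed relation, so no contradiction arises.

consistent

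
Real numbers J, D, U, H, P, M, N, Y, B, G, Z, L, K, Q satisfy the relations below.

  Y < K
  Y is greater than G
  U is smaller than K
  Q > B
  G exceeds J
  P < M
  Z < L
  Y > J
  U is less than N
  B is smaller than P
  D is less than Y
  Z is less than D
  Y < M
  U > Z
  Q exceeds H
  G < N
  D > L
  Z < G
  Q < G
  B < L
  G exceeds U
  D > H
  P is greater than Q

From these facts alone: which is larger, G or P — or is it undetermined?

undetermined

Following every chain through G: above G we get N, Y, K, M; below G we get B, Z, J, U, H, Q.
P is not reached, and no chain runs the other way from P to G.
So the given relations leave the order of G and P undetermined.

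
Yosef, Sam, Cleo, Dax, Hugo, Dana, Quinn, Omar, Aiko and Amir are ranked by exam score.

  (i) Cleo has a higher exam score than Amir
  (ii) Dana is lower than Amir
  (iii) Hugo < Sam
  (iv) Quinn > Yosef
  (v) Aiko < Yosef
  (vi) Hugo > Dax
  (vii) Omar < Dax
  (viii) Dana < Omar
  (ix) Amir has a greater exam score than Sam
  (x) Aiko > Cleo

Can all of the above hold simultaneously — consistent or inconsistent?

consistent

The single ordering Dana < Omar < Dax < Hugo < Sam < Amir < Cleo < Aiko < Yosef < Quinn satisfies every listed relation, so no contradiction arises.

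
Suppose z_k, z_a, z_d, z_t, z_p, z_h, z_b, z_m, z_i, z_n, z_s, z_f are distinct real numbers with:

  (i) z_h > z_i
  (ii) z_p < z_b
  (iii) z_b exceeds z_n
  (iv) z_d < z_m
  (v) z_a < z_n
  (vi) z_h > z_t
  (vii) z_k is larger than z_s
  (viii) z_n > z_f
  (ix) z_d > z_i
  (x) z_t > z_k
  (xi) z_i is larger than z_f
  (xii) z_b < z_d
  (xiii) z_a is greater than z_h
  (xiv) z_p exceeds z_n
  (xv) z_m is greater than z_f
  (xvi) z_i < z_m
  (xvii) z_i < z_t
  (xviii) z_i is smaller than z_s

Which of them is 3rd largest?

Chaining the given pairs: z_f < z_i < z_s < z_k < z_t < z_h < z_a < z_n < z_p < z_b < z_d < z_m.
The 3rd largest is z_b.

z_b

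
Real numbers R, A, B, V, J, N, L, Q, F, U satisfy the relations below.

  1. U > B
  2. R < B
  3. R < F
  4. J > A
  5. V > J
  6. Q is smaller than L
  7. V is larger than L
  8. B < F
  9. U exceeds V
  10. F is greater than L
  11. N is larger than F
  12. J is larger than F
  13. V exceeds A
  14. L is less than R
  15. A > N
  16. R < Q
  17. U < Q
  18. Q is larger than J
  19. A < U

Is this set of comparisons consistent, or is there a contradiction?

Chaining the given relations yields L < R < B < F < N < A < J < V < U < Q, so L < Q. But one relation states Q < L. These cannot both hold.

inconsistent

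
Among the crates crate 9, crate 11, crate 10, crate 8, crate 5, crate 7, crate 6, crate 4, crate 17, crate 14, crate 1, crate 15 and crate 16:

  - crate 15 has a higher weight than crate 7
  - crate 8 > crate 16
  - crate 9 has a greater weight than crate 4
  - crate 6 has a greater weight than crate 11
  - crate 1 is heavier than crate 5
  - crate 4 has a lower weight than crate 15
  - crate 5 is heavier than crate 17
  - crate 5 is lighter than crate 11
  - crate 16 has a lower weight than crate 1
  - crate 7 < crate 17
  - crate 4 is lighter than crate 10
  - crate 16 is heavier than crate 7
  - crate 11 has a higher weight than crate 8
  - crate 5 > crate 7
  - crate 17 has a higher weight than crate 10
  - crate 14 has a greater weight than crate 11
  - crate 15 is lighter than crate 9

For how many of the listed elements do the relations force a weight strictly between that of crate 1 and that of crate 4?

Chaining upward from crate 4 reaches: crate 10, crate 17, crate 5, crate 11, crate 15, crate 9, crate 6, crate 14.
Chaining downward from crate 1 reaches: crate 7, crate 16, crate 10, crate 17, crate 5.
Strictly between crate 4 and crate 1 are those in both lists: crate 10, crate 17, crate 5 — 3 elements.

3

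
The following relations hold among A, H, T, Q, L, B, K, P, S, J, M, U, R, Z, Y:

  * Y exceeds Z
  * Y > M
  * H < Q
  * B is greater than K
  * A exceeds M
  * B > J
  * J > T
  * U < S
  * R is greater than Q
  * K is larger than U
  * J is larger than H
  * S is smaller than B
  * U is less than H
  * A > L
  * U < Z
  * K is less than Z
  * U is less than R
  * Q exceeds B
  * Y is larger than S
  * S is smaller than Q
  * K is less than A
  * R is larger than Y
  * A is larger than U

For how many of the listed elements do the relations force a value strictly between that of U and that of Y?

Chaining upward from U reaches: H, K, S, J, B, Q, Z, A, R.
Chaining downward from Y reaches: K, S, M, Z.
Strictly between U and Y are those in both lists: K, S, Z — 3 elements.

3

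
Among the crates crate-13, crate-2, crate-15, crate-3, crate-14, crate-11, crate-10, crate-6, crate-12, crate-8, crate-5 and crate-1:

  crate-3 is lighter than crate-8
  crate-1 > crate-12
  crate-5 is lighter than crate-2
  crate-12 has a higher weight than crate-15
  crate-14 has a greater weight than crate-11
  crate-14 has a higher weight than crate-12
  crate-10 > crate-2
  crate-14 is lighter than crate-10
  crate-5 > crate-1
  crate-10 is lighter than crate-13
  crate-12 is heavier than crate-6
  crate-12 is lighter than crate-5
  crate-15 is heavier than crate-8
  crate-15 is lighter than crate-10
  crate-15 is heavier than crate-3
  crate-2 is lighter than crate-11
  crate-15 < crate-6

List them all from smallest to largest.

The consecutive links are each given: crate-3 < crate-8; crate-8 < crate-15; crate-15 < crate-6; crate-6 < crate-12; crate-12 < crate-1; crate-1 < crate-5; crate-5 < crate-2; crate-2 < crate-11; crate-11 < crate-14; crate-14 < crate-10; crate-10 < crate-13.

crate-3 < crate-8 < crate-15 < crate-6 < crate-12 < crate-1 < crate-5 < crate-2 < crate-11 < crate-14 < crate-10 < crate-13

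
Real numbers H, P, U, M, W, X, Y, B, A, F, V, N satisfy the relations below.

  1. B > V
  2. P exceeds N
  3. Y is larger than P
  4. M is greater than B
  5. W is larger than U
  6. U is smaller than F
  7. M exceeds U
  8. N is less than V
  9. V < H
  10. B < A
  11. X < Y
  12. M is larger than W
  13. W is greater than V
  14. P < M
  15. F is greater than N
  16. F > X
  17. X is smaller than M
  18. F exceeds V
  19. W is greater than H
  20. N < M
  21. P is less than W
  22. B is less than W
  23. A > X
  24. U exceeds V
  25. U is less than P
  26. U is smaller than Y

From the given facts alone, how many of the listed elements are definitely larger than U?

5

Directly above U: P, Y, F, W, M.
No other element is forced above U by the given relations, so the count is 5.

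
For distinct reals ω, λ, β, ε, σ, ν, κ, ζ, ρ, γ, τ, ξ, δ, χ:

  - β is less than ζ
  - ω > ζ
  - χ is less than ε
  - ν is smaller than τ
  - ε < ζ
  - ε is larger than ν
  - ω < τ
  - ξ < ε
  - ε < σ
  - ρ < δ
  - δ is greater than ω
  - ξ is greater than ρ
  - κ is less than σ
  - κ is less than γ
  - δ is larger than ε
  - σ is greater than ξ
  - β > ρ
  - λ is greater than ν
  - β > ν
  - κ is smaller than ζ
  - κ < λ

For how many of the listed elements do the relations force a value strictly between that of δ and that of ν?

4

Chaining upward from ν reaches: β, ε, σ, ζ, ω, λ, τ.
Chaining downward from δ reaches: χ, κ, ρ, ξ, β, ε, ζ, ω.
Strictly between ν and δ are those in both lists: β, ε, ζ, ω — 4 elements.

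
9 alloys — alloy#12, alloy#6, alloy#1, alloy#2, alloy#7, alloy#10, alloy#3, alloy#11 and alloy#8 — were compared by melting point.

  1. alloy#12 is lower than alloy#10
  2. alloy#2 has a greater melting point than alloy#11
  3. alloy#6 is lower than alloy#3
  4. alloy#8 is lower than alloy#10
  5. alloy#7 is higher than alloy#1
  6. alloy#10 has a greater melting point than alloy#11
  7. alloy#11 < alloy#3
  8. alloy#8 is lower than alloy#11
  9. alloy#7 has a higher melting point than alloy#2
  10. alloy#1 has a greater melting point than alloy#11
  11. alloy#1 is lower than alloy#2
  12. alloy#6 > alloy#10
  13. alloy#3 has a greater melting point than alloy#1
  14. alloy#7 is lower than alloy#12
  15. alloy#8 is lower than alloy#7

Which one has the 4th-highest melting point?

The consecutive relations fix a unique order: alloy#8 < alloy#11 < alloy#1 < alloy#2 < alloy#7 < alloy#12 < alloy#10 < alloy#6 < alloy#3.
The 4th largest is alloy#12.

alloy#12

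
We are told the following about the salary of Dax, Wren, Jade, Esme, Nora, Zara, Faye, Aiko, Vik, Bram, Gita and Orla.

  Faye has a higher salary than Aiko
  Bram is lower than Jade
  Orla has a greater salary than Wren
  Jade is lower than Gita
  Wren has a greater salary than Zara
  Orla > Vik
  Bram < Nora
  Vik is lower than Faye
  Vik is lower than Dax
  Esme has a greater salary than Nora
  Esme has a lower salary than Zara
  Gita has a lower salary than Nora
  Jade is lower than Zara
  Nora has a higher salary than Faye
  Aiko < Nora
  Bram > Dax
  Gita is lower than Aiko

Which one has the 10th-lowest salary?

Chaining the given pairs: Vik < Dax < Bram < Jade < Gita < Aiko < Faye < Nora < Esme < Zara < Wren < Orla.
Counting 10 from the smallest end gives Zara.

Zara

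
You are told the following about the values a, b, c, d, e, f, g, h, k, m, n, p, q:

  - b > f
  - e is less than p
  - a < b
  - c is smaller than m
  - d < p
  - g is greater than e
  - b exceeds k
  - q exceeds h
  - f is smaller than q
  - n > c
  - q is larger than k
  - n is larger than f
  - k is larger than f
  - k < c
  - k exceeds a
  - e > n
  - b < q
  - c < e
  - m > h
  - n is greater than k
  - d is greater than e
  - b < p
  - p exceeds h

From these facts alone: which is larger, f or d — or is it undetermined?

d

f < k and k < c give f < c.
Then c < n extends the chain to n.
Then n < e extends the chain to e.
Then e < d extends the chain to d.
So d is larger.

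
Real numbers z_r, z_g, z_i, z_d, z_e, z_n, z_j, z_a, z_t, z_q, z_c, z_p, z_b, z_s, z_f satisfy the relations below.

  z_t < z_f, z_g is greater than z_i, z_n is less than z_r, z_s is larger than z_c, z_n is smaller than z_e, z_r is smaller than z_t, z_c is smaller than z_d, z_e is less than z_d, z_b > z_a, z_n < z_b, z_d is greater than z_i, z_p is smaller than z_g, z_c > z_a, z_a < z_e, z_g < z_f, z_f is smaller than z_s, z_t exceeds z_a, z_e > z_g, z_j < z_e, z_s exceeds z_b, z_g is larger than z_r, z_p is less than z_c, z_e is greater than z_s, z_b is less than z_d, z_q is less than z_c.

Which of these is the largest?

z_n is not greatest since z_n < z_r; z_r is not greatest since z_r < z_t; z_i is not greatest since z_i < z_g; z_p is not greatest since z_p < z_c; z_a is not greatest since z_a < z_t; z_q is not greatest since z_q < z_c; z_b is not greatest since z_b < z_s; z_c is not greatest since z_c < z_s; z_g is not greatest since z_g < z_f; z_t is not greatest since z_t < z_f; z_j is not greatest since z_j < z_e; z_f is not greatest since z_f < z_s; z_s is not greatest since z_s < z_e; z_e is not greatest since z_e < z_d.
Only z_d has nothing above it, so z_d is the largest.

z_d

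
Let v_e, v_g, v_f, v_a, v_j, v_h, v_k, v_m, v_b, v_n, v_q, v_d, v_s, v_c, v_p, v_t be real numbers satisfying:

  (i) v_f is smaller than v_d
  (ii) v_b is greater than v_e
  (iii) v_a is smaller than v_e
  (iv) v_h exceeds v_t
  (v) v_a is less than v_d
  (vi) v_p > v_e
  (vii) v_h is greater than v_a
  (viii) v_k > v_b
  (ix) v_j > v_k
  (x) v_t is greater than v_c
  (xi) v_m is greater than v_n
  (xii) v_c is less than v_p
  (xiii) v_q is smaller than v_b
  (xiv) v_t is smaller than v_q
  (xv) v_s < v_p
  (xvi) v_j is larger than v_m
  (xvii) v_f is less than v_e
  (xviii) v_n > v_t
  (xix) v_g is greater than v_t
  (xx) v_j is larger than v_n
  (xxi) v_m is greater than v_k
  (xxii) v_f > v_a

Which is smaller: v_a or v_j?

Link the given pairs in sequence: v_a < v_f; v_f < v_e; v_e < v_b; v_b < v_k; v_k < v_m; v_m < v_j.
Chaining these gives v_a < v_f < v_e < v_b < v_k < v_m < v_j.
So v_a < v_j; v_a is the smaller of the two.

v_a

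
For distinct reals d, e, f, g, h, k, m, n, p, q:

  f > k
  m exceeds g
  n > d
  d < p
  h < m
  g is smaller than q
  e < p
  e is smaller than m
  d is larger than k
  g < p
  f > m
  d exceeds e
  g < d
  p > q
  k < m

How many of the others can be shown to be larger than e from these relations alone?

5

The elements the relations force above e are m, d, p, n, f — no chain reaches any other.
That is 5.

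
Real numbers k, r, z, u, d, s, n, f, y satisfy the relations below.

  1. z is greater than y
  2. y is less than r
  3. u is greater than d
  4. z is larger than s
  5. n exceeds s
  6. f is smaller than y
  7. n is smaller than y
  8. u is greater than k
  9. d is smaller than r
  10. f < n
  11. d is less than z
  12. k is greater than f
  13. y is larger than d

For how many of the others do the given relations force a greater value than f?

6

Directly above f: n, k, y.
One step further: u, z, r (6 so far).
No other element is forced above f by the given relations, so the count is 6.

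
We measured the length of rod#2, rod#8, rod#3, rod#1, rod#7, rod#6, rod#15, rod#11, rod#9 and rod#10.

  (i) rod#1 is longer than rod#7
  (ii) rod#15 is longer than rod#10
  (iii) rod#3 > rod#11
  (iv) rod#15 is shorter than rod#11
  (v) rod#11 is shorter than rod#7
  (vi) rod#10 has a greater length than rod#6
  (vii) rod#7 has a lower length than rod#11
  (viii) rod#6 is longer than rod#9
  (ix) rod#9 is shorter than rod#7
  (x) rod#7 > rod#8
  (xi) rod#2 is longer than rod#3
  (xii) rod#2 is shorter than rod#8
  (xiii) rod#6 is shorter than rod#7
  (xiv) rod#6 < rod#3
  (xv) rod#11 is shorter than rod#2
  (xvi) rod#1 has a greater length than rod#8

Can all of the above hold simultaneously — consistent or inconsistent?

inconsistent

We have rod#7 < rod#11 stated directly, yet also rod#11 < rod#3 < rod#2 < rod#8 < rod#7 by chaining the others — so rod#11 < rod#7. Contradiction.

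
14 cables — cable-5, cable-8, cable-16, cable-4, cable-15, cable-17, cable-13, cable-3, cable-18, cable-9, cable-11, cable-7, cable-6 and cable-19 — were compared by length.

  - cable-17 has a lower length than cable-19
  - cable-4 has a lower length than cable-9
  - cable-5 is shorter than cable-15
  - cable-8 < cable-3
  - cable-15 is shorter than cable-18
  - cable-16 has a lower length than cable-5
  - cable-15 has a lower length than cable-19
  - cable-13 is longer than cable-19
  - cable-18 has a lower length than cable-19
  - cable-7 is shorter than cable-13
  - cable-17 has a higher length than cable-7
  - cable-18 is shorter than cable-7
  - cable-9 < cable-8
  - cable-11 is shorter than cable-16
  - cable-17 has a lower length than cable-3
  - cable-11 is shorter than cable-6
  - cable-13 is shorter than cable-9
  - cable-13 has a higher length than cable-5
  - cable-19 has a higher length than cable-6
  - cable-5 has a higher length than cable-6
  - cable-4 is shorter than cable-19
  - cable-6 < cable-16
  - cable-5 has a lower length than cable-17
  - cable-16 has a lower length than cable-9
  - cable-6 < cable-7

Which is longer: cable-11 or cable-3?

The relevant relations are cable-11 < cable-6; cable-6 < cable-16; cable-16 < cable-5; cable-5 < cable-15; cable-15 < cable-18; cable-18 < cable-7; cable-7 < cable-17; cable-17 < cable-19; cable-19 < cable-13; cable-13 < cable-9; cable-9 < cable-8; cable-8 < cable-3.
Chaining these gives cable-11 < cable-6 < cable-16 < cable-5 < cable-15 < cable-18 < cable-7 < cable-17 < cable-19 < cable-13 < cable-9 < cable-8 < cable-3.
So cable-11 < cable-3; cable-3 is the longer of the two.

cable-3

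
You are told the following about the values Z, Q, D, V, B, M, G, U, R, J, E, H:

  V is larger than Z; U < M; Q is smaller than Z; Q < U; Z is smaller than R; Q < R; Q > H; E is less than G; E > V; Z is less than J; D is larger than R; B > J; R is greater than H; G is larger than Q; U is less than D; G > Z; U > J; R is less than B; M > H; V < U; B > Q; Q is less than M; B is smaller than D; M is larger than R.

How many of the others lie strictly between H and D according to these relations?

Chaining upward from H reaches: Q, Z, J, V, E, R, U, B, G, M.
Chaining downward from D reaches: Q, Z, J, V, R, U, B.
Strictly between H and D are those in both lists: Q, Z, J, V, R, U, B — 7 elements.

7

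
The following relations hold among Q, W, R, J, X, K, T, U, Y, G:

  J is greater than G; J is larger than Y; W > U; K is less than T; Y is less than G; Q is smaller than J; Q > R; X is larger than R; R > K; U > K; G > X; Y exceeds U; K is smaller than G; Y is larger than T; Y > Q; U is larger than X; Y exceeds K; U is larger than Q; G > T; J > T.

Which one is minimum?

R is not least since K < R; Q is not least since R < Q; X is not least since R < X; T is not least since K < T; U is not least since K < U; W is not least since U < W; Y is not least since U < Y; G is not least since K < G; J is not least since T < J.
Only K has nothing below it, so K is the minimum.

K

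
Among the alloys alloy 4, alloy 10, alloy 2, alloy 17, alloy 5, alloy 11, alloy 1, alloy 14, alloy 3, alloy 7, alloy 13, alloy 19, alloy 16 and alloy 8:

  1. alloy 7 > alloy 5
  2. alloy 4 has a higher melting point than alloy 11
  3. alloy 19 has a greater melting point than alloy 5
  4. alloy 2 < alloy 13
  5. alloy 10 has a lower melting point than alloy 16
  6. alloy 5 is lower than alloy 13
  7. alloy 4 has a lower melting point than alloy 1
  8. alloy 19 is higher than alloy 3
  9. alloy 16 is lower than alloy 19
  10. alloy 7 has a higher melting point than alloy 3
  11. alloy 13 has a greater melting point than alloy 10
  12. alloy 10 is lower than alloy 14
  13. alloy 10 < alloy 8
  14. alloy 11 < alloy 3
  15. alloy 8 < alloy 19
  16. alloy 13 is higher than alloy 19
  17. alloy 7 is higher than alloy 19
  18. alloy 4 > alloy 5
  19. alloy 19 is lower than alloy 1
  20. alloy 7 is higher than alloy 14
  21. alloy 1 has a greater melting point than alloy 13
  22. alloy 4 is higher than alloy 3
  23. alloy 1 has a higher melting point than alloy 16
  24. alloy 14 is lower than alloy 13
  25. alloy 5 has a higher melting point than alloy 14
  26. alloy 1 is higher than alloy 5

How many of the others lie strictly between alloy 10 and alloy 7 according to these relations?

The relations place alloy 10 below alloy 7. An element lies strictly between them when it is forced above alloy 10 and also forced below alloy 7.
Above alloy 10: {alloy 14, alloy 16, alloy 5, alloy 8, alloy 19, alloy 13, alloy 4, alloy 1}. Below alloy 7: {alloy 14, alloy 11, alloy 16, alloy 5, alloy 8, alloy 3, alloy 19}.
Intersection: {alloy 14, alloy 16, alloy 5, alloy 8, alloy 19} — 5.

5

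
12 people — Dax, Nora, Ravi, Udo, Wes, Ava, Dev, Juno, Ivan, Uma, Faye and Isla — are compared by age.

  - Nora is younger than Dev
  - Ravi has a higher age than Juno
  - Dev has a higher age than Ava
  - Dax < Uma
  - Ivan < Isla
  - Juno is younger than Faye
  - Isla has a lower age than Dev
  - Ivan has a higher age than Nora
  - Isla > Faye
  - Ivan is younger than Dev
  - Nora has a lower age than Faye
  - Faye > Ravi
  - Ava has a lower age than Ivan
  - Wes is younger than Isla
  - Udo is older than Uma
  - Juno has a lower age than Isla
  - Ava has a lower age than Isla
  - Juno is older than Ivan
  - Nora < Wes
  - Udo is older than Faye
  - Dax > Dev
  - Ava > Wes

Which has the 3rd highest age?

Piecing the relations together gives one ordering: Nora < Wes < Ava < Ivan < Juno < Ravi < Faye < Isla < Dev < Dax < Uma < Udo.
The 3rd largest is Dax.

Dax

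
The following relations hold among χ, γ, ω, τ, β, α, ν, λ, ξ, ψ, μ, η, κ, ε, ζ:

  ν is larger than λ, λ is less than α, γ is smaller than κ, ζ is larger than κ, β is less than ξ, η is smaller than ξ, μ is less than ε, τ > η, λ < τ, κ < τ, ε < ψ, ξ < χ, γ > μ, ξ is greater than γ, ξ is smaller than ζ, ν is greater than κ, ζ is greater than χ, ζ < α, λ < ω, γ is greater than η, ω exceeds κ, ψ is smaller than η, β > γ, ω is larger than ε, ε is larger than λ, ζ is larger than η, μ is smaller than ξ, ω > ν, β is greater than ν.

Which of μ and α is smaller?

μ

The relevant relations are μ < ε; ε < ψ; ψ < η; η < γ; γ < κ; κ < ν; ν < β; β < ξ; ξ < χ; χ < ζ; ζ < α.
Together: μ < ε < ψ < η < γ < κ < ν < β < ξ < χ < ζ < α.
So μ < α; μ is the smaller of the two.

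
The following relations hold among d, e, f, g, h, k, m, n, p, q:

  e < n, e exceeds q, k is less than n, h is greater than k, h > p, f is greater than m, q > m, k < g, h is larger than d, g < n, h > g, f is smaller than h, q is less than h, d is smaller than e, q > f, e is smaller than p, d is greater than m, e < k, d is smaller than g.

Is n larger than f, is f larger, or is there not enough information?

n

f < q and q < e give f < e.
With e < k: f < q < e < k.
With k < g: f < q < e < k < g.
Then g < n extends the chain to n.
So n is larger.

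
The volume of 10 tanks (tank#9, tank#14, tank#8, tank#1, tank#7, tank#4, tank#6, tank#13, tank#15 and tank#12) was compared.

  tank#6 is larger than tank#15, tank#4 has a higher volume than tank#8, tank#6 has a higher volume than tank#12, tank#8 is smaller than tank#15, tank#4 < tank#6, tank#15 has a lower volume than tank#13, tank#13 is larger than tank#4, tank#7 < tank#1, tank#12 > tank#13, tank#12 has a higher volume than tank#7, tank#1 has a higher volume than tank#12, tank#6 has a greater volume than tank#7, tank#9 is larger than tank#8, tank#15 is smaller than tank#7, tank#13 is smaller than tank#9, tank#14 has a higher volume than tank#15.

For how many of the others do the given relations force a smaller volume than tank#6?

6

The elements the relations force below tank#6 are tank#8, tank#15, tank#7, tank#4, tank#13, tank#12 — no chain reaches any other.
That is 6.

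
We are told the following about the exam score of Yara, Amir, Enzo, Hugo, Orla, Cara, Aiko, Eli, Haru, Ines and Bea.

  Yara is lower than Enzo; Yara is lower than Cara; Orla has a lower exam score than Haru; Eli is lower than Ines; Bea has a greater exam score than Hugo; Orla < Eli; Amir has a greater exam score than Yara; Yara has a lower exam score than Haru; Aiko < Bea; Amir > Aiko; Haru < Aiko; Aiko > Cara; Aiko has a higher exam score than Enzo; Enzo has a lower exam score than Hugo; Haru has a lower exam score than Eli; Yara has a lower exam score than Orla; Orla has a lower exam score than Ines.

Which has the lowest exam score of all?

Yara

Chaining upward from Yara: directly above it, Orla, Enzo, Haru, Cara, Amir; then Eli, Aiko, Ines, Hugo; then Bea.
That covers every other element, and nothing is given below Yara, so Yara is the lowest exam score.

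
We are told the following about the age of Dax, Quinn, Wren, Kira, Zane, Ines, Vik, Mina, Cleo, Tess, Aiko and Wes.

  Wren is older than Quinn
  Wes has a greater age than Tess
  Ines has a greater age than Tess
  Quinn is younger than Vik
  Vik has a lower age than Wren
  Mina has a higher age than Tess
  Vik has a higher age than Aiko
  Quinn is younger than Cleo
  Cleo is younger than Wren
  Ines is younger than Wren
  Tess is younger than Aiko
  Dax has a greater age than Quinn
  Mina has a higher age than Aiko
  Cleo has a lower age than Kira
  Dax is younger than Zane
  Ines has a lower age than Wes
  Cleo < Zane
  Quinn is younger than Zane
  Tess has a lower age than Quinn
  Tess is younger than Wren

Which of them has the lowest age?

Tess

Chaining upward from Tess: directly above it, Quinn, Aiko, Mina, Ines, Wren, Wes; then Cleo, Vik, Dax, Zane; then Kira.
That covers every other element, and nothing is given below Tess, so Tess is the lowest age.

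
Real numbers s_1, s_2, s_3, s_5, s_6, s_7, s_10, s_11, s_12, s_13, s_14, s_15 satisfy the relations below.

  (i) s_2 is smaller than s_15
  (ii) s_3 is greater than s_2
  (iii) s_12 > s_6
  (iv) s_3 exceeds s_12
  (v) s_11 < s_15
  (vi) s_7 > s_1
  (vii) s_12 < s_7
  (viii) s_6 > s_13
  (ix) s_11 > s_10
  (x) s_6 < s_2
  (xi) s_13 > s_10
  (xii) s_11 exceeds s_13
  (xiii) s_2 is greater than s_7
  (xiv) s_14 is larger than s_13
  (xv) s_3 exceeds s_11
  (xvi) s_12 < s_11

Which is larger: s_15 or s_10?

s_15

Link the given pairs in sequence: s_10 < s_13; s_13 < s_6; s_6 < s_12; s_12 < s_7; s_7 < s_2; s_2 < s_15.
Together: s_10 < s_13 < s_6 < s_12 < s_7 < s_2 < s_15.
So s_10 < s_15; s_15 is the larger of the two.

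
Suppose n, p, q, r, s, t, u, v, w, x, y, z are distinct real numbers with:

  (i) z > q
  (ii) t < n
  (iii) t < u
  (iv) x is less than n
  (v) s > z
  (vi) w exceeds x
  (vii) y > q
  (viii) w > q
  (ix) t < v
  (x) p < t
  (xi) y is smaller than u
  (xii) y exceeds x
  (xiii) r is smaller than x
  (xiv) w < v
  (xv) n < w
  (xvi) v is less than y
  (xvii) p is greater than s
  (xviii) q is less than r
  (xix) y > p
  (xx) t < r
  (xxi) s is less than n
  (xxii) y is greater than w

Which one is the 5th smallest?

t

The consecutive relations fix a unique order: q < z < s < p < t < r < x < n < w < v < y < u.
Counting 5 from the smallest end gives t.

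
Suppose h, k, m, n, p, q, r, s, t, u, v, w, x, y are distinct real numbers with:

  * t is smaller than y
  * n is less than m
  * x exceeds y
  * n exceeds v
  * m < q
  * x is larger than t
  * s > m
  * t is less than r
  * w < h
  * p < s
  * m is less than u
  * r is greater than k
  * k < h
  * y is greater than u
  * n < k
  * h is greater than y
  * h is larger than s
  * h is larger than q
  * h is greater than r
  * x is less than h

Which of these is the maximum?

h

Chaining downward from h: directly below it, w, k, s, r, y, q, x; then n, m, t, u, p; then v.
That covers every other element, and nothing is given above h, so h is the maximum.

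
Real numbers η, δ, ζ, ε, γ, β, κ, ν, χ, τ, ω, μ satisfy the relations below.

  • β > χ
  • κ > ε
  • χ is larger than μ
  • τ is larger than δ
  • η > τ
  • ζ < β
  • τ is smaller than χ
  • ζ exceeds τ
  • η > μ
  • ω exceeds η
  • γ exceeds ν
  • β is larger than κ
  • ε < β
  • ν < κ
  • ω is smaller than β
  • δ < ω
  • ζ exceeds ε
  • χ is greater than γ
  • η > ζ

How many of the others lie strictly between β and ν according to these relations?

3

The relations place ν below β. An element lies strictly between them when it is forced above ν and also forced below β.
Above ν: {γ, κ, χ}. Below β: {δ, ε, τ, μ, ζ, η, γ, κ, χ, ω}.
Intersection: {γ, κ, χ} — 3.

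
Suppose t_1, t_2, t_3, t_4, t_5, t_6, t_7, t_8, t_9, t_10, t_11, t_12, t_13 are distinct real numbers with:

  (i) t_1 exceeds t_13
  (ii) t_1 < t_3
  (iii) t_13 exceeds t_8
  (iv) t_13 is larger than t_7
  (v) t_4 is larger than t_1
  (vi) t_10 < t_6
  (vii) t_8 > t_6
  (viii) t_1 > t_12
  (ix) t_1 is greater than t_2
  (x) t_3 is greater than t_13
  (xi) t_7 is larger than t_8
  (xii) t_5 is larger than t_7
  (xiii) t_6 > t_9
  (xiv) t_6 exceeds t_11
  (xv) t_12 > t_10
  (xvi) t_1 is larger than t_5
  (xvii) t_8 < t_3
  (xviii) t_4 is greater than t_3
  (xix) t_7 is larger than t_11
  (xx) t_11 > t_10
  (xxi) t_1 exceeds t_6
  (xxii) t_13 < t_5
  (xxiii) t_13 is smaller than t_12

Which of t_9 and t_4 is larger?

Chaining the given relations: t_9 < t_6 < t_8 < t_7 < t_13 < t_5 < t_1 < t_3 < t_4.
So t_9 < t_4; t_4 is the larger of the two.

t_4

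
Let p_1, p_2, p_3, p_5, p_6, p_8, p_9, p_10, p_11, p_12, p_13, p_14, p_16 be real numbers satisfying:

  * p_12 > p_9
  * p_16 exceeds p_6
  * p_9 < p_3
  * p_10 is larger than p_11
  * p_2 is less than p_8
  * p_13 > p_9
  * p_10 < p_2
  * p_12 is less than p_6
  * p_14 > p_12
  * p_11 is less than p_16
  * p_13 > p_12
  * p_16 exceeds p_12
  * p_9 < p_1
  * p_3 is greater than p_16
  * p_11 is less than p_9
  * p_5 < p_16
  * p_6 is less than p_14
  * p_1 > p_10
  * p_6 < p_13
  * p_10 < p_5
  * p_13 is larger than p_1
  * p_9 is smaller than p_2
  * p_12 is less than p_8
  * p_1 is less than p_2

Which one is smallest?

p_9 is not least since p_11 < p_9; p_12 is not least since p_9 < p_12; p_10 is not least since p_11 < p_10; p_5 is not least since p_10 < p_5; p_6 is not least since p_12 < p_6; p_1 is not least since p_9 < p_1; p_2 is not least since p_10 < p_2; p_14 is not least since p_12 < p_14; p_8 is not least since p_2 < p_8; p_16 is not least since p_6 < p_16; p_13 is not least since p_12 < p_13; p_3 is not least since p_16 < p_3.
Only p_11 has nothing below it, so p_11 is the smallest.

p_11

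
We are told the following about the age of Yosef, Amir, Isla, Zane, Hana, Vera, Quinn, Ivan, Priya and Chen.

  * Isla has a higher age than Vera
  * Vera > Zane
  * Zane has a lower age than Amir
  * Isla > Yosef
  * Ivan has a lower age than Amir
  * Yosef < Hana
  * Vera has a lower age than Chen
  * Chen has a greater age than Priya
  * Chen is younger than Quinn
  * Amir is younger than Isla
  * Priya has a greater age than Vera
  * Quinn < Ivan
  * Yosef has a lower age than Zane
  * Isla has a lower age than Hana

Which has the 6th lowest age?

Quinn

Chaining the given pairs: Yosef < Zane < Vera < Priya < Chen < Quinn < Ivan < Amir < Isla < Hana.
The 6th smallest is Quinn.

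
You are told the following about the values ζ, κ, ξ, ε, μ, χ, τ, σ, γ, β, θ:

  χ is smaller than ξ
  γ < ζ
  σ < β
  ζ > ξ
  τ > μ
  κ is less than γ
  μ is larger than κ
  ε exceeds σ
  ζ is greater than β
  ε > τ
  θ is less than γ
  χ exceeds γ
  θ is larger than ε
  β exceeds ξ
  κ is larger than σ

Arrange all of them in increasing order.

Each adjacent pair is fixed by a given relation: σ < κ; κ < μ; μ < τ; τ < ε; ε < θ; θ < γ; γ < χ; χ < ξ; ξ < β; β < ζ. Chaining them end to end gives the full order.

σ < κ < μ < τ < ε < θ < γ < χ < ξ < β < ζ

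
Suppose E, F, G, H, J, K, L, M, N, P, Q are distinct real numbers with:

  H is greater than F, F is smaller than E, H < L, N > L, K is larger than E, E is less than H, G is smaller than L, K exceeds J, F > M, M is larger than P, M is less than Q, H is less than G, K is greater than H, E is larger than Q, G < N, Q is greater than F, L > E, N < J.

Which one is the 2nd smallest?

M

Piecing the relations together gives one ordering: P < M < F < Q < E < H < G < L < N < J < K.
The 2nd smallest is M.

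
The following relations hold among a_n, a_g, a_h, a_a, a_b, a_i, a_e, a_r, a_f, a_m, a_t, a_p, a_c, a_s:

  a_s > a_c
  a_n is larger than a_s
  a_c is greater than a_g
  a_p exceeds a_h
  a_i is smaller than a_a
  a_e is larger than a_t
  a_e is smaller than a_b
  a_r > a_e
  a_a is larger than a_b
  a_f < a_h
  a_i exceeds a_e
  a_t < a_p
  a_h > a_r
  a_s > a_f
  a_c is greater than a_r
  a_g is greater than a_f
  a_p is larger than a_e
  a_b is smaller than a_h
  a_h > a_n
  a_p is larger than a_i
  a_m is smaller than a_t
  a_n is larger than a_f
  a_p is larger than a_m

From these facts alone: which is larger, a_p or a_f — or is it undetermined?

a_f < a_g < a_c < a_s < a_n < a_h < a_p, by transitivity through a_g, a_c, a_s, a_n, a_h.
So a_p is larger.

a_p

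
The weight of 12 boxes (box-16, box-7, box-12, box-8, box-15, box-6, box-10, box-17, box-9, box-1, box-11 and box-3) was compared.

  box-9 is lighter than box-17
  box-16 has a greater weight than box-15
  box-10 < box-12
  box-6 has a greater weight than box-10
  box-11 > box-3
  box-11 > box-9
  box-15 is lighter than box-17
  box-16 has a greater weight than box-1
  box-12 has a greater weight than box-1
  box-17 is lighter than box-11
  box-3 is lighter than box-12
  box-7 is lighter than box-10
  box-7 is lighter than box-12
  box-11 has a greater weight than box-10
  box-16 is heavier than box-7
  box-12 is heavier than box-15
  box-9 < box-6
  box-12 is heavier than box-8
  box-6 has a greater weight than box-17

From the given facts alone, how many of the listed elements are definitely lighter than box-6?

The elements the relations force below box-6 are box-7, box-15, box-10, box-9, box-17 — no chain reaches any other.
That is 5.

5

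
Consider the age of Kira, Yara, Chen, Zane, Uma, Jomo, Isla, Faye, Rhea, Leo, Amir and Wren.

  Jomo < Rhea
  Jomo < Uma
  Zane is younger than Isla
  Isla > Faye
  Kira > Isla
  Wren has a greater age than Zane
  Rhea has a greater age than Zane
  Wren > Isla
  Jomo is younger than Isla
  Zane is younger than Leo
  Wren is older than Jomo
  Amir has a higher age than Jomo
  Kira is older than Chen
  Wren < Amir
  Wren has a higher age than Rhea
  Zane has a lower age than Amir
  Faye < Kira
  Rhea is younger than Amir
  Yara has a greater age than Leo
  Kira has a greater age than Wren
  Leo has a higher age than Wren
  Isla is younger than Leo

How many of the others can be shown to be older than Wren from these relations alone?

4

Directly above Wren: Leo, Kira, Amir.
One step further: Yara (4 so far).
Nothing else is reachable above Wren; 4 in all.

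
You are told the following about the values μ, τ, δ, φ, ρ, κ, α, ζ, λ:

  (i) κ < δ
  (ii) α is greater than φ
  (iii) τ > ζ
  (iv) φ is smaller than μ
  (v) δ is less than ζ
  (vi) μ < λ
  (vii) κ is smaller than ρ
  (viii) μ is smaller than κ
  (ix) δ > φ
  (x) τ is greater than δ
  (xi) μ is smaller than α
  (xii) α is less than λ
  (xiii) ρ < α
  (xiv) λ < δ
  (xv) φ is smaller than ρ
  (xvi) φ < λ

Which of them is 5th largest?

α

Chaining the given pairs: φ < μ < κ < ρ < α < λ < δ < ζ < τ.
Counting 5 from the largest end gives α.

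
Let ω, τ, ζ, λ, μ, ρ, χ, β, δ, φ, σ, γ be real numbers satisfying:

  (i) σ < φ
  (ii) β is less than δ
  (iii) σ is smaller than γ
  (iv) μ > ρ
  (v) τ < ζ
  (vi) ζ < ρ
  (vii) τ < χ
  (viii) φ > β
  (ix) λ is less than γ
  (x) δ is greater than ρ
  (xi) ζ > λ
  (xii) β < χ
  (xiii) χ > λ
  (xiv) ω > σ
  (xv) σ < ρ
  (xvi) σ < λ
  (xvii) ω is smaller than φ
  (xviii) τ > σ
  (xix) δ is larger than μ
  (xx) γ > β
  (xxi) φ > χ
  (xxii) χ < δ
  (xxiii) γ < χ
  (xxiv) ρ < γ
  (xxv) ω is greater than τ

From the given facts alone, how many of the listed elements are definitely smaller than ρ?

From ρ the given relations immediately reach σ, ζ.
From those, τ, λ — 4 in total.
No other element is forced below ρ by the given relations, so the count is 4.

4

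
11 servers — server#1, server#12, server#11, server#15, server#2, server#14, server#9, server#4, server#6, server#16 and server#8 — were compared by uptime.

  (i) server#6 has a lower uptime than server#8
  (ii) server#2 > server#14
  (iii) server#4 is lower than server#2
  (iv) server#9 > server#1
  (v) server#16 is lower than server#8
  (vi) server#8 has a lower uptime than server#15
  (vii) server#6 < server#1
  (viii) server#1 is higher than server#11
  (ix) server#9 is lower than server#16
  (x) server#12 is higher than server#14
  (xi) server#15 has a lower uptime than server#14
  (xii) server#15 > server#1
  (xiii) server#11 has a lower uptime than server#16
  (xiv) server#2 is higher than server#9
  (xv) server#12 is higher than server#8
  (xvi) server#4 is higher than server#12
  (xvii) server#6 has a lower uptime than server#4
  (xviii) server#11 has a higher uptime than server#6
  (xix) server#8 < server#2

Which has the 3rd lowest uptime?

server#1

Piecing the relations together gives one ordering: server#6 < server#11 < server#1 < server#9 < server#16 < server#8 < server#15 < server#14 < server#12 < server#4 < server#2.
The 3rd smallest is server#1.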